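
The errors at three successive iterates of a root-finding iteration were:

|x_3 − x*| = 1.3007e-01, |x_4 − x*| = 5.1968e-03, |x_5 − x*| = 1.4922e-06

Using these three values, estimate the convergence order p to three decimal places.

p ≈ ln(|x_5 − x*|/|x_4 − x*|) / ln(|x_4 − x*|/|x_3 − x*|)
  = ln(1.4922e-06/5.1968e-03) / ln(5.1968e-03/1.3007e-01)
  = ln(0.000287138) / ln(0.0399539)
  = -8.155548 / -3.220029 ≈ 2.532756

2.533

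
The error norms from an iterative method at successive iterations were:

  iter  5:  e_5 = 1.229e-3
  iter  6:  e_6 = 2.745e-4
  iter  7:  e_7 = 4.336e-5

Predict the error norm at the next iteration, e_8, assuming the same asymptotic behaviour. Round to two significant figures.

First estimate the order: p ≈ ln(e_7/e_6) / ln(e_6/e_5) = ln(4.336e-5/2.745e-4)/ln(2.745e-4/1.229e-3) = ln(0.15796)/ln(0.223352) ≈ 1.2311.
Then e_8 ≈ e_7·(e_7/e_6)^p = 4.336e-5·(0.15796)^1.2311 = 4.336e-5·0.103117 ≈ 4.471e-06.

4.5e-6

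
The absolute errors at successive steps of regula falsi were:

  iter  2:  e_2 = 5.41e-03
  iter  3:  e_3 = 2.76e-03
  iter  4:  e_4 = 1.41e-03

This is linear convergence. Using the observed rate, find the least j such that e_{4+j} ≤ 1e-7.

15

Rate ρ ≈ e_4/e_3 = 1.41e-03/2.76e-03 = 0.5109.
After j more steps, e_{4+j} ≈ 1.41e-03·ρ^j; need ρ^j ≤ 1e-7/1.41e-03 = 7.0922e-05.
j ≥ ln(7.0922e-05)/ln(0.5109) = -9.5539/-0.67158 = 14.226.
So 15 more iterations are needed.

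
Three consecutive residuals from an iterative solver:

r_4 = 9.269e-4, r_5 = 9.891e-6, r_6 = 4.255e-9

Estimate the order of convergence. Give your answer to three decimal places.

p ≈ ln(r_6/r_5) / ln(r_5/r_4)
  = ln(4.255e-9/9.891e-6) / ln(9.891e-6/9.269e-4)
  = ln(0.000430189) / ln(0.0106711)
  = -7.751286 / -4.540216 ≈ 1.707250

1.707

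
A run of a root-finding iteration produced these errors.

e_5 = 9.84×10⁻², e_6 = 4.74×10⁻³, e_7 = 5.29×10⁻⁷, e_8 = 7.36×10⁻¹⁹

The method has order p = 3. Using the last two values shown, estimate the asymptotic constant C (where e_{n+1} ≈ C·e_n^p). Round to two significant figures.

5.0

C ≈ e_8 / e_7^3
  = 7.36×10⁻¹⁹ / (5.29×10⁻⁷)^3
  = 7.36×10⁻¹⁹ / 1.48036e-19 ≈ 4.9718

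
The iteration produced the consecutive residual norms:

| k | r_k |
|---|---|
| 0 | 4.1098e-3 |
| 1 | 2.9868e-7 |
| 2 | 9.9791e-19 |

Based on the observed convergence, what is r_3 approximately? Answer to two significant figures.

1.5e-50

First estimate the order: p ≈ ln(r_2/r_1) / ln(r_1/r_0) = ln(9.9791e-19/2.9868e-7)/ln(2.9868e-7/4.1098e-3) = ln(3.34107e-12)/ln(7.26751e-05) ≈ 2.7729.
Then r_3 ≈ r_2·(r_2/r_1)^p = 9.9791e-19·(3.34107e-12)^2.7729 = 9.9791e-19·1.5062e-32 ≈ 1.503e-50.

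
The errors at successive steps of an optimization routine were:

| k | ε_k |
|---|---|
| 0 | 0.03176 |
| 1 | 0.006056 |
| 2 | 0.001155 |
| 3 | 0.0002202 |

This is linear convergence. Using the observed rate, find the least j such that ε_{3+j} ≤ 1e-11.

Rate ρ ≈ ε_3/ε_2 = 0.0002202/0.001155 = 0.1906.
After j more steps, ε_{3+j} ≈ 0.0002202·ρ^j; need ρ^j ≤ 1e-11/0.0002202 = 4.54133e-08.
j ≥ ln(4.54133e-08)/ln(0.1906) = -16.9075/-1.65758 = 10.200.
So 11 more iterations are needed.

11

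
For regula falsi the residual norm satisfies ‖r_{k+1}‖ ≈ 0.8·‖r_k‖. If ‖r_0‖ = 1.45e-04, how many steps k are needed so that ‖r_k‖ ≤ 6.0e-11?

66

After k steps, ‖r_k‖ ≈ 1.45e-04·0.8^k.
Need 0.8^k ≤ 6.0e-11/1.45e-04 = 4.13793e-07.
k ≥ ln(4.13793e-07)/ln(0.8) = -14.6979/-0.22314 = 65.869.
Smallest integer k = 66.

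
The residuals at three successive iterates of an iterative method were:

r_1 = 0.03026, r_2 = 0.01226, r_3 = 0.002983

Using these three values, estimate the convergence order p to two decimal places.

p ≈ ln(r_3/r_2) / ln(r_2/r_1)
  = ln(0.002983/0.01226) / ln(0.01226/0.03026)
  = ln(0.243312) / ln(0.405155)
  = -1.41341 / -0.90349 ≈ 1.56439

1.56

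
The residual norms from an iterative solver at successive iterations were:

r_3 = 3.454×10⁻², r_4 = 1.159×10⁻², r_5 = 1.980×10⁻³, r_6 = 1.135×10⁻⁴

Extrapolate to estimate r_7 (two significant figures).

First estimate the order: p ≈ ln(r_6/r_5) / ln(r_5/r_4) = ln(1.135×10⁻⁴/1.980×10⁻³)/ln(1.980×10⁻³/1.159×10⁻²) = ln(0.0573232)/ln(0.170837) ≈ 1.6180.
Then r_7 ≈ r_6·(r_6/r_5)^p = 1.135×10⁻⁴·(0.0573232)^1.6180 = 1.135×10⁻⁴·0.00979442 ≈ 1.112e-06.

1.1e-6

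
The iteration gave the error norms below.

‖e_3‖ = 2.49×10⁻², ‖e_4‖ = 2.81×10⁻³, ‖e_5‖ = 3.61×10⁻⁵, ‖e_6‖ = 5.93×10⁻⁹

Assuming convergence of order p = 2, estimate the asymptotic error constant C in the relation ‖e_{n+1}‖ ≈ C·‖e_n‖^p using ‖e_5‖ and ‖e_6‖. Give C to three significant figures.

C ≈ ‖e_6‖ / ‖e_5‖^2
  = 5.93×10⁻⁹ / (3.61×10⁻⁵)^2
  = 5.93×10⁻⁹ / 1.30321e-09 ≈ 4.5503

4.55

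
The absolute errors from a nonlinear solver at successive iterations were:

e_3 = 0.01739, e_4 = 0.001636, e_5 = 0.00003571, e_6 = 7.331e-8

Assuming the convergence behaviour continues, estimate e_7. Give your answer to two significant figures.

3.3e-12

First estimate the order: p ≈ ln(e_6/e_5) / ln(e_5/e_4) = ln(7.331e-8/0.00003571)/ln(0.00003571/0.001636) = ln(0.00205293)/ln(0.0218276) ≈ 1.6181.
Then e_7 ≈ e_6·(e_6/e_5)^p = 7.331e-8·(0.00205293)^1.6181 = 7.331e-8·4.47871e-05 ≈ 3.283e-12.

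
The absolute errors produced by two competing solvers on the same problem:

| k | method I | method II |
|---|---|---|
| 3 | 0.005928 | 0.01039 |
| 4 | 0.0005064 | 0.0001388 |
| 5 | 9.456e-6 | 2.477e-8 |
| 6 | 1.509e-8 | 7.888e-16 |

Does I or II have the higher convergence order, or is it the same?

Method I: p ≈ ln(1.509e-8/9.456e-6)/ln(9.456e-6/0.0005064) ≈ 1.62.
Method II: p ≈ ln(7.888e-16/2.477e-8)/ln(2.477e-8/0.0001388) ≈ 2.00.
Method II has the higher order (≈2.0 vs ≈1.6).

II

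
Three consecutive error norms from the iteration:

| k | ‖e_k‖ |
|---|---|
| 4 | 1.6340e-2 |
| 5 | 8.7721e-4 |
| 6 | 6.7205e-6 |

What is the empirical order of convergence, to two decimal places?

p ≈ ln(‖e_6‖/‖e_5‖) / ln(‖e_5‖/‖e_4‖)
  = ln(6.7205e-6/8.7721e-4) / ln(8.7721e-4/1.6340e-2)
  = ln(0.00766122) / ln(0.0536848)
  = -4.87158 / -2.92463 ≈ 1.66571

1.67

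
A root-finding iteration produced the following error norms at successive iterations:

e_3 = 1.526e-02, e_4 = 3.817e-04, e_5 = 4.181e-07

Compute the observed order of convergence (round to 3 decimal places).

1.848

p ≈ ln(e_5/e_4) / ln(e_4/e_3)
  = ln(4.181e-07/3.817e-04) / ln(3.817e-04/1.526e-02)
  = ln(0.00109536) / ln(0.0250131)
  = -6.816672 / -3.688356 ≈ 1.848160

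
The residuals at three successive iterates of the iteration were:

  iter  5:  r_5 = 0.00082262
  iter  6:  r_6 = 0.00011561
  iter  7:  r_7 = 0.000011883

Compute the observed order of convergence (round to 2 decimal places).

p ≈ ln(r_7/r_6) / ln(r_6/r_5)
  = ln(0.000011883/0.00011561) / ln(0.00011561/0.00082262)
  = ln(0.102785) / ln(0.140539)
  = -2.27512 / -1.96227 ≈ 1.15943

1.16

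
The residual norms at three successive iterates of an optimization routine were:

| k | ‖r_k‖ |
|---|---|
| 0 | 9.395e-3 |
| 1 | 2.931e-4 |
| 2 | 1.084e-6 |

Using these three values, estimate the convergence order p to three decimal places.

p ≈ ln(‖r_2‖/‖r_1‖) / ln(‖r_1‖/‖r_0‖)
  = ln(1.084e-6/2.931e-4) / ln(2.931e-4/9.395e-3)
  = ln(0.0036984) / ln(0.0311974)
  = -5.599855 / -3.467421 ≈ 1.614991

1.615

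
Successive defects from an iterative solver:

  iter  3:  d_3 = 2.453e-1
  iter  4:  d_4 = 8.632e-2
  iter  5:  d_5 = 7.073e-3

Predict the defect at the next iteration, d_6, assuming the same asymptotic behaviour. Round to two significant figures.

1.8e-5

First estimate the order: p ≈ ln(d_5/d_4) / ln(d_4/d_3) = ln(7.073e-3/8.632e-2)/ln(8.632e-2/2.453e-1) = ln(0.0819393)/ln(0.351896) ≈ 2.3954.
Then d_6 ≈ d_5·(d_5/d_4)^p = 7.073e-3·(0.0819393)^2.3954 = 7.073e-3·0.00249677 ≈ 1.766e-05.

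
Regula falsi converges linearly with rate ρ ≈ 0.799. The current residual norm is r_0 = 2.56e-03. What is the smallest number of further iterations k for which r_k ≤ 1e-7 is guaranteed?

46

After k steps, r_k ≈ 2.56e-03·0.799^k.
Need 0.799^k ≤ 1e-7/2.56e-03 = 3.90625e-05.
k ≥ ln(3.90625e-05)/ln(0.799) = -10.1503/-0.22439 = 45.235.
Smallest integer k = 46.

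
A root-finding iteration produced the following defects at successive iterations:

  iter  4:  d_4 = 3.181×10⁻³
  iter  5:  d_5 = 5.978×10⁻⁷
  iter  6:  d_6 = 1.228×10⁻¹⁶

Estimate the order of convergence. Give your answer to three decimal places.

2.600

p ≈ ln(d_6/d_5) / ln(d_5/d_4)
  = ln(1.228×10⁻¹⁶/5.978×10⁻⁷) / ln(5.978×10⁻⁷/3.181×10⁻³)
  = ln(2.0542e-10) / ln(0.000187928)
  = -22.305964 / -8.579452 ≈ 2.599929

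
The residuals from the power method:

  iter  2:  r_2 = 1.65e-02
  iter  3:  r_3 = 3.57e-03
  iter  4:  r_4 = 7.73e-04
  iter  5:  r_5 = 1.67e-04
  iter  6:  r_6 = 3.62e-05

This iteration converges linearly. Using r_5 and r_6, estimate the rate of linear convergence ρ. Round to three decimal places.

0.217

ρ ≈ r_6/r_5 = 3.62e-05/1.67e-04 = 0.21677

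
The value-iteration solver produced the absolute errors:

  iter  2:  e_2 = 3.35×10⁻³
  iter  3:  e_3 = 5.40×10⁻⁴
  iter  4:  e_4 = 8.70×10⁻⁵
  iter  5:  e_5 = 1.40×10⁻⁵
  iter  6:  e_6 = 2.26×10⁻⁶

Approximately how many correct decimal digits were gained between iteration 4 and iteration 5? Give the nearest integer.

Digits gained ≈ log₁₀(e_4/e_5) = log₁₀(8.70×10⁻⁵/1.40×10⁻⁵) = log₁₀(6.21429) ≈ 0.793.

1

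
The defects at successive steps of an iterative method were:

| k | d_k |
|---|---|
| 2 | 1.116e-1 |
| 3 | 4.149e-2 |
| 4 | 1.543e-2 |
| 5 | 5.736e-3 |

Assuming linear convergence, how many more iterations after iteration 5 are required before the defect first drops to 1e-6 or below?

9

Rate ρ ≈ d_5/d_4 = 5.736e-3/1.543e-2 = 0.3717.
After j more steps, d_{5+j} ≈ 5.736e-3·ρ^j; need ρ^j ≤ 1e-6/5.736e-3 = 0.000174338.
j ≥ ln(0.000174338)/ln(0.3717) = -8.6545/-0.98967 = 8.745.
So 9 more iterations are needed.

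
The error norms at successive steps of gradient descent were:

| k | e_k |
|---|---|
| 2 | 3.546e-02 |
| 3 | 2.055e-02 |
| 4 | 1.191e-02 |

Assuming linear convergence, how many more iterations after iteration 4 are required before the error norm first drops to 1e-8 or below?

Rate ρ ≈ e_4/e_3 = 1.191e-02/2.055e-02 = 0.5796.
After j more steps, e_{4+j} ≈ 1.191e-02·ρ^j; need ρ^j ≤ 1e-8/1.191e-02 = 8.39631e-07.
j ≥ ln(8.39631e-07)/ln(0.5796) = -13.9903/-0.54542 = 25.651.
So 26 more iterations are needed.

26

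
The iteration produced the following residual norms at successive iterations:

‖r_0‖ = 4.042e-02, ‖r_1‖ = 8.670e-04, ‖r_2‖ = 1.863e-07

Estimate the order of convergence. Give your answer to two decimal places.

p ≈ ln(‖r_2‖/‖r_1‖) / ln(‖r_1‖/‖r_0‖)
  = ln(1.863e-07/8.670e-04) / ln(8.670e-04/4.042e-02)
  = ln(0.000214879) / ln(0.0214498)
  = -8.44544 / -3.84204 ≈ 2.19817

2.20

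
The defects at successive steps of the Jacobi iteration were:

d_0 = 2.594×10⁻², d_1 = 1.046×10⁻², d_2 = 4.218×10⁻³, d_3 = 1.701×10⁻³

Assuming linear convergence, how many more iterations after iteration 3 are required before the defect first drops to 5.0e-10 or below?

Rate ρ ≈ d_3/d_2 = 1.701×10⁻³/4.218×10⁻³ = 0.4033.
After j more steps, d_{3+j} ≈ 1.701×10⁻³·ρ^j; need ρ^j ≤ 5.0e-10/1.701×10⁻³ = 2.93945e-07.
j ≥ ln(2.93945e-07)/ln(0.4033) = -15.0399/-0.90807 = 16.562.
So 17 more iterations are needed.

17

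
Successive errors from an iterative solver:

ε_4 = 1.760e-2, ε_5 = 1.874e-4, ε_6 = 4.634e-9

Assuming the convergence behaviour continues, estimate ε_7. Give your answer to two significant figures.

First estimate the order: p ≈ ln(ε_6/ε_5) / ln(ε_5/ε_4) = ln(4.634e-9/1.874e-4)/ln(1.874e-4/1.760e-2) = ln(2.47279e-05)/ln(0.0106477) ≈ 2.3352.
Then ε_7 ≈ ε_6·(ε_6/ε_5)^p = 4.634e-9·(2.47279e-05)^2.3352 = 4.634e-9·1.74651e-11 ≈ 8.093e-20.

8.1e-20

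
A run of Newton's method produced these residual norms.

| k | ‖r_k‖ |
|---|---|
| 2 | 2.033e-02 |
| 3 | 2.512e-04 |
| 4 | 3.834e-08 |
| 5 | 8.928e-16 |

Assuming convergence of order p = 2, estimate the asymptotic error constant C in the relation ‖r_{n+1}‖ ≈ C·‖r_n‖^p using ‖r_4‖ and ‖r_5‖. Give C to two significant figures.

0.61

C ≈ ‖r_5‖ / ‖r_4‖^2
  = 8.928e-16 / (3.834e-08)^2
  = 8.928e-16 / 1.46996e-15 ≈ 0.60737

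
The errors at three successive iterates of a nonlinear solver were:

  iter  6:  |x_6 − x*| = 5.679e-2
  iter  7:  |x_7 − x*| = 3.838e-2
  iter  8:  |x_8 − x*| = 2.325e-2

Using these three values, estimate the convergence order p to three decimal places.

1.279

p ≈ ln(|x_8 − x*|/|x_7 − x*|) / ln(|x_7 − x*|/|x_6 − x*|)
  = ln(2.325e-2/3.838e-2) / ln(3.838e-2/5.679e-2)
  = ln(0.605784) / ln(0.675823)
  = -0.501232 / -0.391824 ≈ 1.279227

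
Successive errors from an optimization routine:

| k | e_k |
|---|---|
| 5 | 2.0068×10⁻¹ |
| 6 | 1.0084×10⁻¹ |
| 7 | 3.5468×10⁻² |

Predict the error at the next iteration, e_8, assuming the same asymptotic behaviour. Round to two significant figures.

First estimate the order: p ≈ ln(e_7/e_6) / ln(e_6/e_5) = ln(3.5468×10⁻²/1.0084×10⁻¹)/ln(1.0084×10⁻¹/2.0068×10⁻¹) = ln(0.351726)/ln(0.502492) ≈ 1.5184.
Then e_8 ≈ e_7·(e_7/e_6)^p = 3.5468×10⁻²·(0.351726)^1.5184 = 3.5468×10⁻²·0.204624 ≈ 0.007258.

7.3e-3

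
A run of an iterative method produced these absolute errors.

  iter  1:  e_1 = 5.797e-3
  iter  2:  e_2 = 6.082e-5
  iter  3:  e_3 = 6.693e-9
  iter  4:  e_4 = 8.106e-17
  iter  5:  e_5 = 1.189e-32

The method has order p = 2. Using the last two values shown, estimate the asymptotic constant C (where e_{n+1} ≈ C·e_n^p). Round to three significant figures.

1.81

C ≈ e_5 / e_4^2
  = 1.189e-32 / (8.106e-17)^2
  = 1.189e-32 / 6.57072e-33 ≈ 1.8095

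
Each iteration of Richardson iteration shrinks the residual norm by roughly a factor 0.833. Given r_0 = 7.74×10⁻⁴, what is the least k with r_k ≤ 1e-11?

100

After k steps, r_k ≈ 7.74×10⁻⁴·0.833^k.
Need 0.833^k ≤ 1e-11/7.74×10⁻⁴ = 1.29199e-08.
k ≥ ln(1.29199e-08)/ln(0.833) = -18.1645/-0.18272 = 99.412.
Smallest integer k = 100.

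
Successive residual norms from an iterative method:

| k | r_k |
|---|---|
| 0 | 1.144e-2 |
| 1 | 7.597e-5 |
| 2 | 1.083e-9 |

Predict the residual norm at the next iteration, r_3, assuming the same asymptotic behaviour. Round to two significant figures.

First estimate the order: p ≈ ln(r_2/r_1) / ln(r_1/r_0) = ln(1.083e-9/7.597e-5)/ln(7.597e-5/1.144e-2) = ln(1.42556e-05)/ln(0.00664073) ≈ 2.2252.
Then r_3 ≈ r_2·(r_2/r_1)^p = 1.083e-9·(1.42556e-05)^2.2252 = 1.083e-9·1.64683e-11 ≈ 1.784e-20.

1.8e-20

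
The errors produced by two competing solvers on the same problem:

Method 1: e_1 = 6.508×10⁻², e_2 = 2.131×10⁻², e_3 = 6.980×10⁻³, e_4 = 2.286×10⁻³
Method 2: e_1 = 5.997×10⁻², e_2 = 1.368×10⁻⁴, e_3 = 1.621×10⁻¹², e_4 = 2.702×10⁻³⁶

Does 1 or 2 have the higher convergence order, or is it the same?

2

Method 1: p ≈ ln(2.286×10⁻³/6.980×10⁻³)/ln(6.980×10⁻³/2.131×10⁻²) ≈ 1.00.
Method 2: p ≈ ln(2.702×10⁻³⁶/1.621×10⁻¹²)/ln(1.621×10⁻¹²/1.368×10⁻⁴) ≈ 3.00.
Method 2 has the higher order (≈3.0 vs ≈1.0).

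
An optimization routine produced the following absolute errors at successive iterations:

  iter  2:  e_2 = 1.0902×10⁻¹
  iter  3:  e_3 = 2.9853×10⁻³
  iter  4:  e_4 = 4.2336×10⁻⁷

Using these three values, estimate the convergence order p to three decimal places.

p ≈ ln(e_4/e_3) / ln(e_3/e_2)
  = ln(4.2336×10⁻⁷/2.9853×10⁻³) / ln(2.9853×10⁻³/1.0902×10⁻¹)
  = ln(0.000141815) / ln(0.027383)
  = -8.860987 / -3.597833 ≈ 2.462868

2.463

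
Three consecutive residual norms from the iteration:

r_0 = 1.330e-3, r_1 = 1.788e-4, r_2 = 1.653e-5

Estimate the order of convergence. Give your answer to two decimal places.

p ≈ ln(r_2/r_1) / ln(r_1/r_0)
  = ln(1.653e-5/1.788e-4) / ln(1.788e-4/1.330e-3)
  = ln(0.0924497) / ln(0.134436)
  = -2.38109 / -2.00667 ≈ 1.18659

1.19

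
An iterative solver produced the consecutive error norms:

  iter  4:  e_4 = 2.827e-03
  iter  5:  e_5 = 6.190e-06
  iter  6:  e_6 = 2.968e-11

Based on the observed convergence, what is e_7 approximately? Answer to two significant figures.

6.8e-22

First estimate the order: p ≈ ln(e_6/e_5) / ln(e_5/e_4) = ln(2.968e-11/6.190e-06)/ln(6.190e-06/2.827e-03) = ln(4.79483e-06)/ln(0.0021896) ≈ 2.0000.
Then e_7 ≈ e_6·(e_6/e_5)^p = 2.968e-11·(4.79483e-06)^2.0000 = 2.968e-11·2.29904e-11 ≈ 6.824e-22.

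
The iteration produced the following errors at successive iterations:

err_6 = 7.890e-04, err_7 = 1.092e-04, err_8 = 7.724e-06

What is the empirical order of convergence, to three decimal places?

1.339

p ≈ ln(err_8/err_7) / ln(err_7/err_6)
  = ln(7.724e-06/1.092e-04) / ln(1.092e-04/7.890e-04)
  = ln(0.0707326) / ln(0.138403)
  = -2.648849 / -1.977586 ≈ 1.339436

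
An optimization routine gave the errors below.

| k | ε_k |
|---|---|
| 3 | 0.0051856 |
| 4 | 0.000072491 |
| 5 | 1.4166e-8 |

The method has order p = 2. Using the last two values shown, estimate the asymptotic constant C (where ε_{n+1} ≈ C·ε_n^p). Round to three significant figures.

2.70

C ≈ ε_5 / ε_4^2
  = 1.4166e-8 / (0.000072491)^2
  = 1.4166e-8 / 5.25495e-09 ≈ 2.6957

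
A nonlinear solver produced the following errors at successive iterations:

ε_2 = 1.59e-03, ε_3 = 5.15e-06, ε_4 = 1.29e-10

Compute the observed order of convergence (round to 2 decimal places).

p ≈ ln(ε_4/ε_3) / ln(ε_3/ε_2)
  = ln(1.29e-10/5.15e-06) / ln(5.15e-06/1.59e-03)
  = ln(2.50485e-05) / ln(0.00323899)
  = -10.59470 / -5.73249 ≈ 1.84818

1.85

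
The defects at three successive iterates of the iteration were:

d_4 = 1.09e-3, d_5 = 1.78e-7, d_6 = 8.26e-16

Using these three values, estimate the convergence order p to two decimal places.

2.20

p ≈ ln(d_6/d_5) / ln(d_5/d_4)
  = ln(8.26e-16/1.78e-7) / ln(1.78e-7/1.09e-3)
  = ln(4.64045e-09) / ln(0.000163303)
  = -19.18845 / -8.71990 ≈ 2.20054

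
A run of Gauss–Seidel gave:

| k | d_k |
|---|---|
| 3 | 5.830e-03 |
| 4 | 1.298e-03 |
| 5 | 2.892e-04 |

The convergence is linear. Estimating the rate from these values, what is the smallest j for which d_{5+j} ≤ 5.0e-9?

8

Rate ρ ≈ d_5/d_4 = 2.892e-04/1.298e-03 = 0.2228.
After j more steps, d_{5+j} ≈ 2.892e-04·ρ^j; need ρ^j ≤ 5.0e-9/2.892e-04 = 1.72891e-05.
j ≥ ln(1.72891e-05)/ln(0.2228) = -10.9654/-1.50148 = 7.303.
So 8 more iterations are needed.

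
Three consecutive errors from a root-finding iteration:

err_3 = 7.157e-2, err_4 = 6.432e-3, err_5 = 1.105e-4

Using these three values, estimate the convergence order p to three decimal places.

1.687

p ≈ ln(err_5/err_4) / ln(err_4/err_3)
  = ln(1.105e-4/6.432e-3) / ln(6.432e-3/7.157e-2)
  = ln(0.0171797) / ln(0.0898701)
  = -4.064027 / -2.409390 ≈ 1.686745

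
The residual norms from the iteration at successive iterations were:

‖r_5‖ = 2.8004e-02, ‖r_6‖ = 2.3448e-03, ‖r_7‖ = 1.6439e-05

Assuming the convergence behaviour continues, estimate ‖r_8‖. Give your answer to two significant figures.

8.1e-10

First estimate the order: p ≈ ln(‖r_7‖/‖r_6‖) / ln(‖r_6‖/‖r_5‖) = ln(1.6439e-05/2.3448e-03)/ln(2.3448e-03/2.8004e-02) = ln(0.00701083)/ln(0.0837309) ≈ 2.0000.
Then ‖r_8‖ ≈ ‖r_7‖·(‖r_7‖/‖r_6‖)^p = 1.6439e-05·(0.00701083)^2.0000 = 1.6439e-05·4.91517e-05 ≈ 8.08e-10.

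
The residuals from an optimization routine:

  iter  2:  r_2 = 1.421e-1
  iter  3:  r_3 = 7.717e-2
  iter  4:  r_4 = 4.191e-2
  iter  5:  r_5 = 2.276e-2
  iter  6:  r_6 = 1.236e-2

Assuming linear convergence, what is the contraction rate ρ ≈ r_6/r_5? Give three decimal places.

ρ ≈ r_6/r_5 = 1.236e-2/2.276e-2 = 0.54306

0.543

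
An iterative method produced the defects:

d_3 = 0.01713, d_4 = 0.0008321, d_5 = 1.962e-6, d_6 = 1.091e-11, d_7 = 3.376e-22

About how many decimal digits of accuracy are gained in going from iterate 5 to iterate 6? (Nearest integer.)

Digits gained ≈ log₁₀(d_5/d_6) = log₁₀(1.962e-6/1.091e-11) = log₁₀(179835) ≈ 5.255.

5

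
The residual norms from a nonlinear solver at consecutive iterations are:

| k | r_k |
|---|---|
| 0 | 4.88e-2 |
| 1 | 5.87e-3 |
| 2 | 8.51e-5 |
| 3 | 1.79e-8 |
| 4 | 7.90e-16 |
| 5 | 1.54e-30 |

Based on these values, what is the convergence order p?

Consecutive ratios: r_5/r_4 = 1.54e-30/7.90e-16 = 1.94937e-15, r_4/r_3 = 7.90e-16/1.79e-8 = 4.41341e-08.
p ≈ ln(1.94937e-15)/ln(4.41341e-08) = -33.8713/-16.9360 ≈ 2.00.
So the convergence is quadratic (order 2).

2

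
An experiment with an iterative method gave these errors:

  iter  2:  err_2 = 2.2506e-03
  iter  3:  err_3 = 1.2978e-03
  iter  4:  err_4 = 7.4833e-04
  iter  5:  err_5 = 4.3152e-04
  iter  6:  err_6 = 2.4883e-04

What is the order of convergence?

1

Consecutive ratios: err_6/err_5 = 2.4883e-04/4.3152e-04 = 0.576636, err_5/err_4 = 4.3152e-04/7.4833e-04 = 0.576644.
p ≈ ln(0.576636)/ln(0.576644) = -0.5505/-0.5505 ≈ 1.00.
So the convergence is linear (order 1).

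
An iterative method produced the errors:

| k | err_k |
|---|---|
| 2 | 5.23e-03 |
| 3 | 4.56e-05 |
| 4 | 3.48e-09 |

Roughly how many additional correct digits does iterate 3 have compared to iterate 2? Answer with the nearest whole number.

Digits gained ≈ log₁₀(err_2/err_3) = log₁₀(5.23e-03/4.56e-05) = log₁₀(114.693) ≈ 2.060.

2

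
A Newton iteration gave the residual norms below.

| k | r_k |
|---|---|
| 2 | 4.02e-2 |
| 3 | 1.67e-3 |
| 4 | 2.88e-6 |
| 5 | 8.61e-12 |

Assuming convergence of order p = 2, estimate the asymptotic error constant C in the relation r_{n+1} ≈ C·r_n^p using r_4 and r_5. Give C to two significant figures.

1.0

C ≈ r_5 / r_4^2
  = 8.61e-12 / (2.88e-6)^2
  = 8.61e-12 / 8.2944e-12 ≈ 1.038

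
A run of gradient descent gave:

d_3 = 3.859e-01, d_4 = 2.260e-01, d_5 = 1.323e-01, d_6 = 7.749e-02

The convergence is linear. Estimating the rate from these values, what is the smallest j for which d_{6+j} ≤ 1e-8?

30

Rate ρ ≈ d_6/d_5 = 7.749e-02/1.323e-01 = 0.5857.
After j more steps, d_{6+j} ≈ 7.749e-02·ρ^j; need ρ^j ≤ 1e-8/7.749e-02 = 1.29049e-07.
j ≥ ln(1.29049e-07)/ln(0.5857) = -15.8631/-0.53495 = 29.653.
So 30 more iterations are needed.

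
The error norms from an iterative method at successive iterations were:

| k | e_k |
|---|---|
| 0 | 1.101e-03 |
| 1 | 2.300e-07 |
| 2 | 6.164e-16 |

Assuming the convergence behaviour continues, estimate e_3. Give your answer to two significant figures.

First estimate the order: p ≈ ln(e_2/e_1) / ln(e_1/e_0) = ln(6.164e-16/2.300e-07)/ln(2.300e-07/1.101e-03) = ln(2.68e-09)/ln(0.000208901) ≈ 2.3293.
Then e_3 ≈ e_2·(e_2/e_1)^p = 6.164e-16·(2.68e-09)^2.3293 = 6.164e-16·1.08032e-20 ≈ 6.659e-36.

6.7e-36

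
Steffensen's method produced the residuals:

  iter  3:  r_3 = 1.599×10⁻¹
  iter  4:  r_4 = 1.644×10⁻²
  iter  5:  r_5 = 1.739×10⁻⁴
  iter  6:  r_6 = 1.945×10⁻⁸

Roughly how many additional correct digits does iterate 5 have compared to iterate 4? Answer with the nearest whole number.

2

Digits gained ≈ log₁₀(r_4/r_5) = log₁₀(1.644×10⁻²/1.739×10⁻⁴) = log₁₀(94.5371) ≈ 1.976.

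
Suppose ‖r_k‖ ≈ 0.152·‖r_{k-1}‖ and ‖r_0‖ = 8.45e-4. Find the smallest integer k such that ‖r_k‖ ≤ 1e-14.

After k steps, ‖r_k‖ ≈ 8.45e-4·0.152^k.
Need 0.152^k ≤ 1e-14/8.45e-4 = 1.18343e-11.
k ≥ ln(1.18343e-11)/ln(0.152) = -25.1600/-1.88387 = 13.355.
Smallest integer k = 14.

14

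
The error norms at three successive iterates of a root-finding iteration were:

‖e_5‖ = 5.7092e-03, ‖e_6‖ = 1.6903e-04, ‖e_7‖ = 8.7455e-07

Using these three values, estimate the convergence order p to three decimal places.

1.496

p ≈ ln(‖e_7‖/‖e_6‖) / ln(‖e_6‖/‖e_5‖)
  = ln(8.7455e-07/1.6903e-04) / ln(1.6903e-04/5.7092e-03)
  = ln(0.00517393) / ln(0.0296066)
  = -5.264123 / -3.519758 ≈ 1.495592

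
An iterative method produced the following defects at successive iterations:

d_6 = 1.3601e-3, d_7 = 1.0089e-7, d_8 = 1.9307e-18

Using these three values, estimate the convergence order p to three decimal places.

2.595

p ≈ ln(d_8/d_7) / ln(d_7/d_6)
  = ln(1.9307e-18/1.0089e-7) / ln(1.0089e-7/1.3601e-3)
  = ln(1.91367e-11) / ln(7.41784e-05)
  = -24.679413 / -9.509038 ≈ 2.595364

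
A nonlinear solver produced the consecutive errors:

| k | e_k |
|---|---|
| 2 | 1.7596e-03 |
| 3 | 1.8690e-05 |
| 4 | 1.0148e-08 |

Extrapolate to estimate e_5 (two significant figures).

First estimate the order: p ≈ ln(e_4/e_3) / ln(e_3/e_2) = ln(1.0148e-08/1.8690e-05)/ln(1.8690e-05/1.7596e-03) = ln(0.000542964)/ln(0.0106217) ≈ 1.6543.
Then e_5 ≈ e_4·(e_4/e_3)^p = 1.0148e-08·(0.000542964)^1.6543 = 1.0148e-08·3.96581e-06 ≈ 4.025e-14.

4.0e-14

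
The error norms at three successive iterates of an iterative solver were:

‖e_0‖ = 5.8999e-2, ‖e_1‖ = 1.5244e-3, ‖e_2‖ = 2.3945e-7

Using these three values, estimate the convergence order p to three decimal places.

p ≈ ln(‖e_2‖/‖e_1‖) / ln(‖e_1‖/‖e_0‖)
  = ln(2.3945e-7/1.5244e-3) / ln(1.5244e-3/5.8999e-2)
  = ln(0.000157078) / ln(0.0258377)
  = -8.758768 / -3.655921 ≈ 2.395776

2.396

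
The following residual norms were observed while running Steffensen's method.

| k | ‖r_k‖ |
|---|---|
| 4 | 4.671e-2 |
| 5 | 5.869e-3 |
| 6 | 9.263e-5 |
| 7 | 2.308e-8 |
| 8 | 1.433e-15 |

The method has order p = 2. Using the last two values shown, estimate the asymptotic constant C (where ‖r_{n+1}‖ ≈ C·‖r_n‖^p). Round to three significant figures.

C ≈ ‖r_8‖ / ‖r_7‖^2
  = 1.433e-15 / (2.308e-8)^2
  = 1.433e-15 / 5.32686e-16 ≈ 2.6901

2.69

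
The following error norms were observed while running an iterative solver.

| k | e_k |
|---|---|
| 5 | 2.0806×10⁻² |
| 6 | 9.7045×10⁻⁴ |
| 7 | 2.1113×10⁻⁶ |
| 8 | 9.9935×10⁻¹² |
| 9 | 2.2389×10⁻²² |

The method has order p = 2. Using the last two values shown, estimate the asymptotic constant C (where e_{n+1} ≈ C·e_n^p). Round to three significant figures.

C ≈ e_9 / e_8^2
  = 2.2389×10⁻²² / (9.9935×10⁻¹²)^2
  = 2.2389×10⁻²² / 9.987e-23 ≈ 2.2418

2.24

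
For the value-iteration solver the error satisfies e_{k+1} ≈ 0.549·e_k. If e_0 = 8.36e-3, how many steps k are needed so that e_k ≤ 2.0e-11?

After k steps, e_k ≈ 8.36e-3·0.549^k.
Need 0.549^k ≤ 2.0e-11/8.36e-3 = 2.39234e-09.
k ≥ ln(2.39234e-09)/ln(0.549) = -19.8510/-0.59966 = 33.104.
Smallest integer k = 34.

34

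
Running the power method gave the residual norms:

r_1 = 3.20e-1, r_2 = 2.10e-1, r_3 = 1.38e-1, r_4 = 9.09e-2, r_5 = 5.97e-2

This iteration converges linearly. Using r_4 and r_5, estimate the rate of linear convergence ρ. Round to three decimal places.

ρ ≈ r_5/r_4 = 5.97e-2/9.09e-2 = 0.65677

0.657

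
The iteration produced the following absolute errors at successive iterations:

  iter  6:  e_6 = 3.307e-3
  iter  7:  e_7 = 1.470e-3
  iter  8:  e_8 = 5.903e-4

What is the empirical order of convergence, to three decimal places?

1.125

p ≈ ln(e_8/e_7) / ln(e_7/e_6)
  = ln(5.903e-4/1.470e-3) / ln(1.470e-3/3.307e-3)
  = ln(0.401565) / ln(0.444512)
  = -0.912386 / -0.810778 ≈ 1.125322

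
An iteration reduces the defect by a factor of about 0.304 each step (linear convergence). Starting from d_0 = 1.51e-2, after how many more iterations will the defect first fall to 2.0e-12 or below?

20

After k steps, d_k ≈ 1.51e-2·0.304^k.
Need 0.304^k ≤ 2.0e-12/1.51e-2 = 1.3245e-10.
k ≥ ln(1.3245e-10)/ln(0.304) = -22.7448/-1.19073 = 19.102.
Smallest integer k = 20.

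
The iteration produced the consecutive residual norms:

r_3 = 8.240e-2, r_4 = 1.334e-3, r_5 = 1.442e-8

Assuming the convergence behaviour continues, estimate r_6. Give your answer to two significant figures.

2.4e-22

First estimate the order: p ≈ ln(r_5/r_4) / ln(r_4/r_3) = ln(1.442e-8/1.334e-3)/ln(1.334e-3/8.240e-2) = ln(1.08096e-05)/ln(0.0161893) ≈ 2.7732.
Then r_6 ≈ r_5·(r_5/r_4)^p = 1.442e-8·(1.08096e-05)^2.7732 = 1.442e-8·1.68951e-14 ≈ 2.436e-22.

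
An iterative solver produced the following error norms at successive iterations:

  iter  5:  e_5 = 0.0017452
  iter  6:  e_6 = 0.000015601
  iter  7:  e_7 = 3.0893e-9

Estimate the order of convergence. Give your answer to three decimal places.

1.808

p ≈ ln(e_7/e_6) / ln(e_6/e_5)
  = ln(3.0893e-9/0.000015601) / ln(0.000015601/0.0017452)
  = ln(0.000198019) / ln(0.00893938)
  = -8.527148 / -4.717289 ≈ 1.807637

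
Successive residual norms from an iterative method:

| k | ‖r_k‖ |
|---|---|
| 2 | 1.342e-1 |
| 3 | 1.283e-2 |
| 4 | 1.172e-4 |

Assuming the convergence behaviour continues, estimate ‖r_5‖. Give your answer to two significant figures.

First estimate the order: p ≈ ln(‖r_4‖/‖r_3‖) / ln(‖r_3‖/‖r_2‖) = ln(1.172e-4/1.283e-2)/ln(1.283e-2/1.342e-1) = ln(0.00913484)/ln(0.0956036) ≈ 2.0002.
Then ‖r_5‖ ≈ ‖r_4‖·(‖r_4‖/‖r_3‖)^p = 1.172e-4·(0.00913484)^2.0002 = 1.172e-4·8.3367e-05 ≈ 9.771e-09.

9.8e-9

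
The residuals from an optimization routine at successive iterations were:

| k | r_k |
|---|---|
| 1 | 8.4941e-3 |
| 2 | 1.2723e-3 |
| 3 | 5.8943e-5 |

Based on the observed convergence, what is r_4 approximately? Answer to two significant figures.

4.1e-7

First estimate the order: p ≈ ln(r_3/r_2) / ln(r_2/r_1) = ln(5.8943e-5/1.2723e-3)/ln(1.2723e-3/8.4941e-3) = ln(0.0463279)/ln(0.149786) ≈ 1.6181.
Then r_4 ≈ r_3·(r_3/r_2)^p = 5.8943e-5·(0.0463279)^1.6181 = 5.8943e-5·0.00693745 ≈ 4.089e-07.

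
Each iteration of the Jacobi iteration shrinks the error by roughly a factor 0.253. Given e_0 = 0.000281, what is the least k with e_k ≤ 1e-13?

After k steps, e_k ≈ 0.000281·0.253^k.
Need 0.253^k ≤ 1e-13/0.000281 = 3.55872e-10.
k ≥ ln(3.55872e-10)/ln(0.253) = -21.7565/-1.37437 = 15.830.
Smallest integer k = 16.

16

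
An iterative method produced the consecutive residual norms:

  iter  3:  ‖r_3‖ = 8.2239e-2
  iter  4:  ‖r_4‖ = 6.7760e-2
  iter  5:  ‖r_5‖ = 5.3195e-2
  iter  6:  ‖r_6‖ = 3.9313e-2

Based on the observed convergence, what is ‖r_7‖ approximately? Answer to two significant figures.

First estimate the order: p ≈ ln(‖r_6‖/‖r_5‖) / ln(‖r_5‖/‖r_4‖) = ln(3.9313e-2/5.3195e-2)/ln(5.3195e-2/6.7760e-2) = ln(0.739036)/ln(0.78505) ≈ 1.2496.
Then ‖r_7‖ ≈ ‖r_6‖·(‖r_6‖/‖r_5‖)^p = 3.9313e-2·(0.739036)^1.2496 = 3.9313e-2·0.685306 ≈ 0.02694.

2.7e-2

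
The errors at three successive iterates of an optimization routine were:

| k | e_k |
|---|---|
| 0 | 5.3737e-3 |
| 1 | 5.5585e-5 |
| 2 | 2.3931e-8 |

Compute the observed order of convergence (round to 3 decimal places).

1.695

p ≈ ln(e_2/e_1) / ln(e_1/e_0)
  = ln(2.3931e-8/5.5585e-5) / ln(5.5585e-5/5.3737e-3)
  = ln(0.00043053) / ln(0.0103439)
  = -7.750494 / -4.571358 ≈ 1.695447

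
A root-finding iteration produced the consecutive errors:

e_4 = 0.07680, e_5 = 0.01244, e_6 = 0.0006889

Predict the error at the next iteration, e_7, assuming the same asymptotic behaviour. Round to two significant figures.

First estimate the order: p ≈ ln(e_6/e_5) / ln(e_5/e_4) = ln(0.0006889/0.01244)/ln(0.01244/0.07680) = ln(0.0553778)/ln(0.161979) ≈ 1.5896.
Then e_7 ≈ e_6·(e_6/e_5)^p = 0.0006889·(0.0553778)^1.5896 = 0.0006889·0.0100556 ≈ 6.927e-06.

6.9e-6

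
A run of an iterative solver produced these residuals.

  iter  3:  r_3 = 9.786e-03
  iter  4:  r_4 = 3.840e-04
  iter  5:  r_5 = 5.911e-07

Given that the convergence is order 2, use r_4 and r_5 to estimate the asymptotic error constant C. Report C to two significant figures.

C ≈ r_5 / r_4^2
  = 5.911e-07 / (3.840e-04)^2
  = 5.911e-07 / 1.47456e-07 ≈ 4.0087

4.0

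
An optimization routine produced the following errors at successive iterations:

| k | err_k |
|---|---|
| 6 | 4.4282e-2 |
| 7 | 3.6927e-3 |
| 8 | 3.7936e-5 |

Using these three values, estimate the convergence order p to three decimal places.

p ≈ ln(err_8/err_7) / ln(err_7/err_6)
  = ln(3.7936e-5/3.6927e-3) / ln(3.6927e-3/4.4282e-2)
  = ln(0.0102732) / ln(0.0833905)
  = -4.578217 / -2.484221 ≈ 1.842919

1.843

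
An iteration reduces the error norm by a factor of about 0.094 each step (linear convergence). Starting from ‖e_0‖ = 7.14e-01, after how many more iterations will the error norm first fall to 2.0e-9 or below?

9

After k steps, ‖e_k‖ ≈ 7.14e-01·0.094^k.
Need 0.094^k ≤ 2.0e-9/7.14e-01 = 2.80112e-09.
k ≥ ln(2.80112e-09)/ln(0.094) = -19.6932/-2.36446 = 8.329.
Smallest integer k = 9.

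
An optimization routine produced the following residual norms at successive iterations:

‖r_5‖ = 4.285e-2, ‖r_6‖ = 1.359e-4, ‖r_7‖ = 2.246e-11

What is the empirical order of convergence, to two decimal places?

2.71

p ≈ ln(‖r_7‖/‖r_6‖) / ln(‖r_6‖/‖r_5‖)
  = ln(2.246e-11/1.359e-4) / ln(1.359e-4/4.285e-2)
  = ln(1.65269e-07) / ln(0.00317153)
  = -15.61569 / -5.75354 ≈ 2.71410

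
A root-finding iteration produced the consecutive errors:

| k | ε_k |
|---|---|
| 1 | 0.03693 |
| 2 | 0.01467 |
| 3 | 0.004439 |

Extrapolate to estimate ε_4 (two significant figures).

9.4e-4

First estimate the order: p ≈ ln(ε_3/ε_2) / ln(ε_2/ε_1) = ln(0.004439/0.01467)/ln(0.01467/0.03693) = ln(0.30259)/ln(0.397238) ≈ 1.2948.
Then ε_4 ≈ ε_3·(ε_3/ε_2)^p = 0.004439·(0.30259)^1.2948 = 0.004439·0.212721 ≈ 0.0009443.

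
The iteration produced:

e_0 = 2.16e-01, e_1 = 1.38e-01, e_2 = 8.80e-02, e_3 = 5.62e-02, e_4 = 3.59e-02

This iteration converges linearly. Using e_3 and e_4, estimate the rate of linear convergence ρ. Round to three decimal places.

0.639

ρ ≈ e_4/e_3 = 3.59e-02/5.62e-02 = 0.63879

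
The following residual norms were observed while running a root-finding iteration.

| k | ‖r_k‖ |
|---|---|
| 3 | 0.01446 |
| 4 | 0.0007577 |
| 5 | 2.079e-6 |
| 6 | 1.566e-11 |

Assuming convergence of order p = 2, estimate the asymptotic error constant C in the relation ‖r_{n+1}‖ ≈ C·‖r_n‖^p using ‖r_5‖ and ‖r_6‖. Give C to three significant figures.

3.62

C ≈ ‖r_6‖ / ‖r_5‖^2
  = 1.566e-11 / (2.079e-6)^2
  = 1.566e-11 / 4.32224e-12 ≈ 3.6231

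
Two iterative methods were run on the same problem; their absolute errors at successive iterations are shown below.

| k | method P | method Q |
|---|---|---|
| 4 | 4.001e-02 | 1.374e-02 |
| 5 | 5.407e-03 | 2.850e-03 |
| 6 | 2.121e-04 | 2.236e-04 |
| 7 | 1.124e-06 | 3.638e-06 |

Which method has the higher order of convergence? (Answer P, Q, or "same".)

same

Method P: p ≈ ln(1.124e-06/2.121e-04)/ln(2.121e-04/5.407e-03) ≈ 1.62.
Method Q: p ≈ ln(3.638e-06/2.236e-04)/ln(2.236e-04/2.850e-03) ≈ 1.62.
Both orders ≈ 1.6 — effectively the same.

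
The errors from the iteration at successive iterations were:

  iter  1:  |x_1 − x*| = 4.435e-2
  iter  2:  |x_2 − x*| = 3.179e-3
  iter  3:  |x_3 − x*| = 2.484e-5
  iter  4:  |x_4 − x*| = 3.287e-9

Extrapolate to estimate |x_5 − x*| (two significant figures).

2.4e-16

First estimate the order: p ≈ ln(|x_4 − x*|/|x_3 − x*|) / ln(|x_3 − x*|/|x_2 − x*|) = ln(3.287e-9/2.484e-5)/ln(2.484e-5/3.179e-3) = ln(0.000132327)/ln(0.00781378) ≈ 1.8406.
Then |x_5 − x*| ≈ |x_4 − x*|·(|x_4 − x*|/|x_3 − x*|)^p = 3.287e-9·(0.000132327)^1.8406 = 3.287e-9·7.26953e-08 ≈ 2.389e-16.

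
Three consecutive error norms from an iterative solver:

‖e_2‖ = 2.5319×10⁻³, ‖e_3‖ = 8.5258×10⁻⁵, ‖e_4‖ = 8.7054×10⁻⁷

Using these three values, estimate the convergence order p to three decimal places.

1.352

p ≈ ln(‖e_4‖/‖e_3‖) / ln(‖e_3‖/‖e_2‖)
  = ln(8.7054×10⁻⁷/8.5258×10⁻⁵) / ln(8.5258×10⁻⁵/2.5319×10⁻³)
  = ln(0.0102107) / ln(0.0336735)
  = -4.584319 / -3.391044 ≈ 1.351890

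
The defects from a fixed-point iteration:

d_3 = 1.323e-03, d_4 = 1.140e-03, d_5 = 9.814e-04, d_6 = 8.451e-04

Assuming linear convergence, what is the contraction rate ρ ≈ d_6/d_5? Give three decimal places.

0.861

ρ ≈ d_6/d_5 = 8.451e-04/9.814e-04 = 0.86112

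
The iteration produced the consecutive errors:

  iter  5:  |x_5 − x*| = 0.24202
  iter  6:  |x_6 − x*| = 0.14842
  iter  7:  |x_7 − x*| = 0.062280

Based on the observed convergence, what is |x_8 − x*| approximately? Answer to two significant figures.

First estimate the order: p ≈ ln(|x_7 − x*|/|x_6 − x*|) / ln(|x_6 − x*|/|x_5 − x*|) = ln(0.062280/0.14842)/ln(0.14842/0.24202) = ln(0.41962)/ln(0.613255) ≈ 1.7760.
Then |x_8 − x*| ≈ |x_7 − x*|·(|x_7 − x*|/|x_6 − x*|)^p = 0.062280·(0.41962)^1.7760 = 0.062280·0.213891 ≈ 0.01332.

1.3e-2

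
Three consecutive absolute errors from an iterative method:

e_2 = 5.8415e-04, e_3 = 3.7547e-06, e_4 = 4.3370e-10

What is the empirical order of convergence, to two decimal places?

p ≈ ln(e_4/e_3) / ln(e_3/e_2)
  = ln(4.3370e-10/3.7547e-06) / ln(3.7547e-06/5.8415e-04)
  = ln(0.000115509) / ln(0.00642763)
  = -9.06616 / -5.04715 ≈ 1.79629

1.80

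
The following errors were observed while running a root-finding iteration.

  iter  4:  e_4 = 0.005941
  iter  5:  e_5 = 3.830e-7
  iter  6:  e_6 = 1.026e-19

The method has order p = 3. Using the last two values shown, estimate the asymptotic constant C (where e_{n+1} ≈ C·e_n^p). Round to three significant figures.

1.83

C ≈ e_6 / e_5^3
  = 1.026e-19 / (3.830e-7)^3
  = 1.026e-19 / 5.61819e-20 ≈ 1.8262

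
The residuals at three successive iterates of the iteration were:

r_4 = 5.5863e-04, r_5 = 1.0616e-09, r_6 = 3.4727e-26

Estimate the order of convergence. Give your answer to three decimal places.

p ≈ ln(r_6/r_5) / ln(r_5/r_4)
  = ln(3.4727e-26/1.0616e-09) / ln(1.0616e-09/5.5863e-04)
  = ln(3.27119e-17) / ln(1.90036e-06)
  = -37.958793 / -13.173467 ≈ 2.881458

2.881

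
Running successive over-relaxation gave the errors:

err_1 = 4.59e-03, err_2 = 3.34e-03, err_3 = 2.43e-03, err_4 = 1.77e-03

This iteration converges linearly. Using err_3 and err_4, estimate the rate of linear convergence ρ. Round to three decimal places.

ρ ≈ err_4/err_3 = 1.77e-03/2.43e-03 = 0.72840

0.728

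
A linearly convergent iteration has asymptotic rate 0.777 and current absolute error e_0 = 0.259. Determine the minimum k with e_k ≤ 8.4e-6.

After k steps, e_k ≈ 0.259·0.777^k.
Need 0.777^k ≤ 8.4e-6/0.259 = 3.24324e-05.
k ≥ ln(3.24324e-05)/ln(0.777) = -10.3364/-0.25231 = 40.967.
Smallest integer k = 41.

41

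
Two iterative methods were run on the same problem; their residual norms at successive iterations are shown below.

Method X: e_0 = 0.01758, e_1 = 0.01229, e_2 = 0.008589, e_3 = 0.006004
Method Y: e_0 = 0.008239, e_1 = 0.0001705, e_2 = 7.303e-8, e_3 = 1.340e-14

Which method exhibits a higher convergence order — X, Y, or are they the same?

Method X: p ≈ ln(0.006004/0.008589)/ln(0.008589/0.01229) ≈ 1.00.
Method Y: p ≈ ln(1.340e-14/7.303e-8)/ln(7.303e-8/0.0001705) ≈ 2.00.
Method Y has the higher order (≈2.0 vs ≈1.0).

Y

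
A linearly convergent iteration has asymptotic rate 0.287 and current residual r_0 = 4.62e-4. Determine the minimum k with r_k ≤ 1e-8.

After k steps, r_k ≈ 4.62e-4·0.287^k.
Need 0.287^k ≤ 1e-8/4.62e-4 = 2.1645e-05.
k ≥ ln(2.1645e-05)/ln(0.287) = -10.7407/-1.24827 = 8.604.
Smallest integer k = 9.

9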